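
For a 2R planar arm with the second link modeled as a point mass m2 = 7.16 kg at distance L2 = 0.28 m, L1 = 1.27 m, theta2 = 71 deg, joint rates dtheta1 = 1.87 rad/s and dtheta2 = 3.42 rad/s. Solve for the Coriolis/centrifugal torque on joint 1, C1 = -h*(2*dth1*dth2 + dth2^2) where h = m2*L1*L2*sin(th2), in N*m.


h = m2*L1*L2*sin(th2) = 7.16*1.27*0.28*sin(71 deg) = 2.407381
C1 = -h*(2*1.87*3.42 + 3.42^2) = -2.407381*24.4872 = -58.9500

-58.9500 N*m


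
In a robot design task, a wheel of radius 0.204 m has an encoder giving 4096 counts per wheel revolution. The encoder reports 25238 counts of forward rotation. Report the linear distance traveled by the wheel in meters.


revs = 25238/4096 = 6.161621
d = revs * 2*pi*r = 6.161621 * 2*pi*0.204 = 7.8978

7.8978 m


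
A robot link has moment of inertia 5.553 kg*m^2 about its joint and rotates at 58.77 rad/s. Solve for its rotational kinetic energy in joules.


KE = (1/2)*I*omega^2 = 0.5*5.553*58.77^2 = 9589.7892

9589.7892 J


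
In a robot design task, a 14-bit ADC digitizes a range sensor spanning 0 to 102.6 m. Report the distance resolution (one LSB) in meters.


res = range / 2^n = 102.6/2^14 = 102.6/16384 = 0.0063

0.0063 m


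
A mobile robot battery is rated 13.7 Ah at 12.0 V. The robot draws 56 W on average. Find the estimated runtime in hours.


E = 13.7*12.0 = 164.4000 Wh
t = E/P = 164.4000/56 = 2.9357

2.9357 hours


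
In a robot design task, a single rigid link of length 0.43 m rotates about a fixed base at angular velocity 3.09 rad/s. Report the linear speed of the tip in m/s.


v = L*omega = 0.43 * 3.09 = 1.3287

1.3287 m/s


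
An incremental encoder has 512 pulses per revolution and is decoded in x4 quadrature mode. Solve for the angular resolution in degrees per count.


resolution = 360 / (PPR * 4) = 360 / 2048 = 0.1758

0.1758 degrees


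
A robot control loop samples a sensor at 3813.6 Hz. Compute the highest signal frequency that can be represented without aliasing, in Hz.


f_max = f_s/2 = 3813.6/2 = 1906.8000

1906.8000 Hz


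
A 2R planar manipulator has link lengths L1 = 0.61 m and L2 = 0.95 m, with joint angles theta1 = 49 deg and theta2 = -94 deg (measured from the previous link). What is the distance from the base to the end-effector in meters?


x = L1*cos(th1) + L2*cos(th1+th2) = 1.071947
y = L1*sin(th1) + L2*sin(th1+th2) = -0.211379
d = sqrt(x^2 + y^2) = sqrt(1.149070 + 0.044681) = 1.0926

1.0926 m


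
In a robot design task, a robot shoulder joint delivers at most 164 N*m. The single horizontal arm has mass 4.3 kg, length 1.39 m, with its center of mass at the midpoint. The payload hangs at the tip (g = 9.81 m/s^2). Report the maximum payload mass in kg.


tau_arm = m_arm*g*(L/2) = 4.3*9.81*1.39/2 = 29.3172 N*m
tau_payload = tau_max - tau_arm = 164 - 29.3172 = 134.6828
m_payload = tau_payload / (g*L) = 134.6828 / (9.81*1.39) = 9.8771

9.8771 kg


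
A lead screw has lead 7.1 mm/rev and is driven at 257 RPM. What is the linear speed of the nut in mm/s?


v = lead * (RPM/60) = 7.1*257/60 = 30.4117

30.4117 mm/s


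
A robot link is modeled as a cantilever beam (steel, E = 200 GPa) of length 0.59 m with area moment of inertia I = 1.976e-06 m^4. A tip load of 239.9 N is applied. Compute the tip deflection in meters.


delta = F*L^3/(3*E*I) = 239.9*0.59^3/(3*2.000e+11*1.976e-06)
      = 49.2704221/1185600 = 4.1557e-05

4.1557e-05 m


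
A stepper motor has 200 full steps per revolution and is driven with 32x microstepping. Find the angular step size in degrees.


step = 360/(200*32) = 360/6400 = 0.0563

0.0563 degrees


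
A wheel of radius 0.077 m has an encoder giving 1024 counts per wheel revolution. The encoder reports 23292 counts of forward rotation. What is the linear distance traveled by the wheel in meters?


revs = 23292/1024 = 22.746094
d = revs * 2*pi*r = 22.746094 * 2*pi*0.077 = 11.0047

11.0047 m


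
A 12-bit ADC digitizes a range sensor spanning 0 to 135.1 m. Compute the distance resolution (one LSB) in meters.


res = range / 2^n = 135.1/2^12 = 135.1/4096 = 0.0330

0.0330 m


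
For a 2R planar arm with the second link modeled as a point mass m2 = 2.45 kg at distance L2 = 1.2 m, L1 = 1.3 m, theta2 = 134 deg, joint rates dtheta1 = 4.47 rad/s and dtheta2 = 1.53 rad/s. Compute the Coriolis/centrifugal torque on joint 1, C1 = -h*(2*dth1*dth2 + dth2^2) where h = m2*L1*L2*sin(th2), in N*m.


h = m2*L1*L2*sin(th2) = 2.45*1.3*1.2*sin(134 deg) = 2.749317
C1 = -h*(2*4.47*1.53 + 1.53^2) = -2.749317*16.0191 = -44.0416

-44.0416 N*m


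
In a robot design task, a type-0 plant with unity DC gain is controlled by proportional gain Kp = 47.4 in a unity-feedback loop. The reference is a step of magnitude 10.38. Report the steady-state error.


e_ss = R/(1 + Kp) = 10.38/(1 + 47.4) = 10.38/48.4000 = 0.2145

0.2145


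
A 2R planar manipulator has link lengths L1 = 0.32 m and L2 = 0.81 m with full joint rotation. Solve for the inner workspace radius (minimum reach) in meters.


r_min = |L1 - L2| = |0.32 - 0.81| = 0.4900

0.4900 m


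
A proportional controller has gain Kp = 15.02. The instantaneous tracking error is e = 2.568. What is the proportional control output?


u_P = Kp * e = 15.02 * 2.568 = 38.5714

38.5714


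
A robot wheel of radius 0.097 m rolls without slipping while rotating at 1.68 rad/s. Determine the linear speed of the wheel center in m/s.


v = omega * r = 1.68 * 0.097 = 0.1630

0.1630 m/s


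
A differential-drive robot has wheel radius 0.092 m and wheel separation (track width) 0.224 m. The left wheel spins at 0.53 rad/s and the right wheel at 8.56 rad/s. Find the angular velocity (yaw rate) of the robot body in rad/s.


omega = r*(wR - wL)/L = 0.092*(8.56 - (0.53))/0.224 = 3.2980

3.2980 rad/s


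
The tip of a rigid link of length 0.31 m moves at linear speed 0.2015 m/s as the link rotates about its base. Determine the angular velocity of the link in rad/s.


omega = v / L = 0.2015 / 0.31 = 0.6500

0.6500 rad/s


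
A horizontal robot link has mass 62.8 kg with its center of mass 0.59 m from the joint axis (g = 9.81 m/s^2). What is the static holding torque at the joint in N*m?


tau = m*g*L = 62.8 * 9.81 * 0.59 = 363.4801

363.4801 N*m


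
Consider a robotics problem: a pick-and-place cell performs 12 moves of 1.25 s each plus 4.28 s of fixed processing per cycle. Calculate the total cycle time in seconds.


T = 12*1.25 + 4.28 = 19.2800

19.2800 s


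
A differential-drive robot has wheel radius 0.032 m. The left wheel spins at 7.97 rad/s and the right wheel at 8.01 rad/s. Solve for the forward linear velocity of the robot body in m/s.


v = r*(wR + wL)/2 = 0.032*(8.01 + 7.97)/2 = 0.2557

0.2557 m/s


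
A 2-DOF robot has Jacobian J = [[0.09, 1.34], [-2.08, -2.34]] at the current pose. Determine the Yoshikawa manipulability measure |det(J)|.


det(J) = 0.09*-2.34 - (1.34)*(-2.08) = 2.5766
|det(J)| = 2.5766

2.5766


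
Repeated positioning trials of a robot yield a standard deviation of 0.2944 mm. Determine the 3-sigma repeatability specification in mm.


repeatability = 3*sigma = 3*0.2944 = 0.8832

0.8832 mm


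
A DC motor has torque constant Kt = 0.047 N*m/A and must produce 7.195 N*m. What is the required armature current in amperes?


I = tau / Kt = 7.195/0.047 = 153.0851

153.0851 A


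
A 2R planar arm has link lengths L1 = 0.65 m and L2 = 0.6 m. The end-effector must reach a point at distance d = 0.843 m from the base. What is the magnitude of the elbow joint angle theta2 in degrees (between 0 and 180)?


cos(th2) = (d^2 - L1^2 - L2^2)/(2*L1*L2) = (0.843^2 - 0.65^2 - 0.6^2)/(2*0.65*0.6) = -0.09211667
th2 = acos(-0.09211667) = 95.2854 deg

95.2854 degrees


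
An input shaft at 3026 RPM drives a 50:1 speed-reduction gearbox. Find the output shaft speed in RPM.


omega_out = omega_in / N = 3026 / 50 = 60.5200

60.5200 RPM


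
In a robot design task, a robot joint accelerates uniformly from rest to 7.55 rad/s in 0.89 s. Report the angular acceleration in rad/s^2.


alpha = delta_omega / t = 7.55 / 0.89 = 8.4831

8.4831 rad/s^2


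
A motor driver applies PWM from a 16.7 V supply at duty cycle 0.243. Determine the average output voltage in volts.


V_avg = V_supply * D = 16.7*0.243 = 4.0581

4.0581 V


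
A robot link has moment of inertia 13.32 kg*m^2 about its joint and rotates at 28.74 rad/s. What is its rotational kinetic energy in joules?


KE = (1/2)*I*omega^2 = 0.5*13.32*28.74^2 = 5501.0774

5501.0774 J


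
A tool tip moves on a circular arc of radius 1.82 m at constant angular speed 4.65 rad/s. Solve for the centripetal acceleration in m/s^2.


a_c = omega^2 * r = 4.65^2 * 1.82 = 39.3530

39.3530 m/s^2


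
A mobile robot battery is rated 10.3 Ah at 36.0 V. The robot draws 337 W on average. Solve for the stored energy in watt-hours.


E = capacity * V = 10.3*36.0 = 370.8000

370.8000 Wh


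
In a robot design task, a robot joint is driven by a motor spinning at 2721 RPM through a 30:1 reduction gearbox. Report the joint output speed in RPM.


omega_joint = omega_motor / N = 2721 / 30 = 90.7000

90.7000 RPM


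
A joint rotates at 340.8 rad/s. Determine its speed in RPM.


RPM = 340.8 * 60/(2*pi) = 3254.4003

3254.4003 RPM


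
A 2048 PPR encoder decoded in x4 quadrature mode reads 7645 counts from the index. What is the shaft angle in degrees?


angle = counts * 360 / (PPR*4) = 7645 * 360 / 8192 = 335.9619

335.9619 degrees


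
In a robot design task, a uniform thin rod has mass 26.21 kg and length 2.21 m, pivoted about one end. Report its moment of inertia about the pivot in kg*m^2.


I = (1/3)*m*L^2 = (1/3)*26.21*2.21^2 = 42.6708

42.6708 kg*m^2


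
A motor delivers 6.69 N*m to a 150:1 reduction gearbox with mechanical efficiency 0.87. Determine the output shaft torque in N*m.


tau_out = tau_in * N * eta = 6.69 * 150 * 0.87 = 873.0450

873.0450 N*m


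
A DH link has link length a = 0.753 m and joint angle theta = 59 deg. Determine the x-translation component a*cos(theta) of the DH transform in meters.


a*cos(theta) = 0.753*cos(59 deg) = 0.3878

0.3878 m


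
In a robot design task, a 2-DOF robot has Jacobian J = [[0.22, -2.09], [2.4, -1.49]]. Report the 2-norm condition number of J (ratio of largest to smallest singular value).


JJ^T eigenvalues: trace(JJ^T) = 12.3966, det(JJ^T) = det(J)^2 = 21.97921924
s_max^2 = (12.3966 + sqrt(65.75881460))/2 = 10.25289044
s_min^2 = (12.3966 - sqrt(65.75881460))/2 = 2.14370956
kappa = s_max/s_min = sqrt(10.25289044/2.14370956) = 2.1870

2.1870


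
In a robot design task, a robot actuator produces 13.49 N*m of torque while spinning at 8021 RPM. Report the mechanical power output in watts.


omega = 8021 * 2*pi/60 = 839.957156 rad/s
P = tau * omega = 13.49 * 839.957156 = 11331.0220

11331.0220 W


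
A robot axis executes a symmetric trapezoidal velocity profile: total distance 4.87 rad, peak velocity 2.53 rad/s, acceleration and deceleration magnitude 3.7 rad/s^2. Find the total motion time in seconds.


t_acc = v/a = 2.53/3.7 = 0.683784 s
d_acc = v^2/(2a) = 0.864986 rad (each ramp)
d_cruise = 4.87 - 2*0.864986 = 3.140028 rad
t_cruise = 3.140028/2.53 = 1.241118 s
t_total = 2*0.683784 + 1.241118 = 2.6087

2.6087 s


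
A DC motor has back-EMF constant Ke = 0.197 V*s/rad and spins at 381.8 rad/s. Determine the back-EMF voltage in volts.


V_emf = Ke * omega = 0.197*381.8 = 75.2146

75.2146 V


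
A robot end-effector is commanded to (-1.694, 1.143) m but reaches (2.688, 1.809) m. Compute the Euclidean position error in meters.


dx = 2.688 - (-1.694) = 4.3820, dy = 1.809 - (1.143) = 0.6660
err = sqrt(19.201924 + 0.443556) = 4.4323

4.4323 m


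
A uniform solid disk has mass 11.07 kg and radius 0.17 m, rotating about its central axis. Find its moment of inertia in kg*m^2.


I = (1/2)*m*R^2 = 0.5*11.07*0.17^2 = 0.1600

0.1600 kg*m^2


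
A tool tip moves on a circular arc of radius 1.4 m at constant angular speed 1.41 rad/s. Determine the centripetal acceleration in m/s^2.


a_c = omega^2 * r = 1.41^2 * 1.4 = 2.7833

2.7833 m/s^2


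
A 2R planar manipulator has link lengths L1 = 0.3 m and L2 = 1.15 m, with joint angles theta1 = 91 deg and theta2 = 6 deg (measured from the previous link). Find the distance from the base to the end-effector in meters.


x = L1*cos(th1) + L2*cos(th1+th2) = -0.145385
y = L1*sin(th1) + L2*sin(th1+th2) = 1.441382
d = sqrt(x^2 + y^2) = sqrt(0.021137 + 2.077582) = 1.4487

1.4487 m


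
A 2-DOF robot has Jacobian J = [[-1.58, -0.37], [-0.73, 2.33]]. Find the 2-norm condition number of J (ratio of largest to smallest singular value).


JJ^T eigenvalues: trace(JJ^T) = 8.5951, det(JJ^T) = det(J)^2 = 15.61435225
s_max^2 = (8.5951 + sqrt(11.41833501))/2 = 5.98710135
s_min^2 = (8.5951 - sqrt(11.41833501))/2 = 2.60799865
kappa = s_max/s_min = sqrt(5.98710135/2.60799865) = 1.5151

1.5151


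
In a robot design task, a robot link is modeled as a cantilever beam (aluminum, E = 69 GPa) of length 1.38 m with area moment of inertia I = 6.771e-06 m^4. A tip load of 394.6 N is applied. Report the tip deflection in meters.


delta = F*L^3/(3*E*I) = 394.6*1.38^3/(3*6.900e+10*6.771e-06)
      = 1037.0372112/1401597 = 7.3990e-04

7.3990e-04 m


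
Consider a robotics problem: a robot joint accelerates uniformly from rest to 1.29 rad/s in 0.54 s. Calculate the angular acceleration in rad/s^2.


alpha = delta_omega / t = 1.29 / 0.54 = 2.3889

2.3889 rad/s^2


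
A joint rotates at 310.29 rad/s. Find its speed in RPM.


RPM = 310.29 * 60/(2*pi) = 2963.0512

2963.0512 RPM


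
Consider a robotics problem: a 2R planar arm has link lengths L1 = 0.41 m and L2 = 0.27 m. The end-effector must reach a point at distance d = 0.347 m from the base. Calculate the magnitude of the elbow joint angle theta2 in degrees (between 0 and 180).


cos(th2) = (d^2 - L1^2 - L2^2)/(2*L1*L2) = (0.347^2 - 0.41^2 - 0.27^2)/(2*0.41*0.27) = -0.54467480
th2 = acos(-0.54467480) = 123.0024 deg

123.0024 degrees


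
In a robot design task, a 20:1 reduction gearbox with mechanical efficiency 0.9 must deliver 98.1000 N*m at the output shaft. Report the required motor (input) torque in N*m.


tau_in = tau_out / (N * eta) = 98.1000 / (20 * 0.9) = 5.4500

5.4500 N*m


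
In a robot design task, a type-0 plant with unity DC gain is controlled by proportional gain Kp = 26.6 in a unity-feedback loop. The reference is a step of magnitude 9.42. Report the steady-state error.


e_ss = R/(1 + Kp) = 9.42/(1 + 26.6) = 9.42/27.6000 = 0.3413

0.3413


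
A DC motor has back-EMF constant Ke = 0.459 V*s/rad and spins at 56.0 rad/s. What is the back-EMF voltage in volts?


V_emf = Ke * omega = 0.459*56.0 = 25.7040

25.7040 V


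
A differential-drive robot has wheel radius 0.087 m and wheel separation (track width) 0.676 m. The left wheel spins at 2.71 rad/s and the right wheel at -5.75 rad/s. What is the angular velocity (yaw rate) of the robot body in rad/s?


omega = r*(wR - wL)/L = 0.087*(-5.75 - (2.71))/0.676 = -1.0888

-1.0888 rad/s


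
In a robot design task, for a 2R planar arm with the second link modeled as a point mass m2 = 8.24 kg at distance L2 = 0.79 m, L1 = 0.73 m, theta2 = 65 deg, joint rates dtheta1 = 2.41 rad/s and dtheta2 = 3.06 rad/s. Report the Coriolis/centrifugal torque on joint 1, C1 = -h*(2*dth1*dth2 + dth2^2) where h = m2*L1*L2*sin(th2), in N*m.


h = m2*L1*L2*sin(th2) = 8.24*0.73*0.79*sin(65 deg) = 4.306782
C1 = -h*(2*2.41*3.06 + 3.06^2) = -4.306782*24.1128 = -103.8486

-103.8486 N*m


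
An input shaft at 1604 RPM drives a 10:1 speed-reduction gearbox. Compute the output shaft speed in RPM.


omega_out = omega_in / N = 1604 / 10 = 160.4000

160.4000 RPM


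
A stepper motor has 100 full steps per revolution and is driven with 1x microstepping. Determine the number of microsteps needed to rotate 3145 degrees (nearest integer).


step_size = 360/(100*1) = 360/100 = 3.600000 deg
n = 3145/(360/100) = 3145*100/360 = 873.6111 -> 874

874 steps


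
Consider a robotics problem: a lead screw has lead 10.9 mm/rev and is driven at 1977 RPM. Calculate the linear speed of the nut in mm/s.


v = lead * (RPM/60) = 10.9*1977/60 = 359.1550

359.1550 mm/s


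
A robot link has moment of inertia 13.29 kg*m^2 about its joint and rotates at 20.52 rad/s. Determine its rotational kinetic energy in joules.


KE = (1/2)*I*omega^2 = 0.5*13.29*20.52^2 = 2798.0128

2798.0128 J


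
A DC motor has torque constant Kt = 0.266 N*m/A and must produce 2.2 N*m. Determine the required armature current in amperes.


I = tau / Kt = 2.2/0.266 = 8.2707

8.2707 A


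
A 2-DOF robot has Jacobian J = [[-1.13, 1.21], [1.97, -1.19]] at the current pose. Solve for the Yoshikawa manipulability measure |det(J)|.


det(J) = -1.13*-1.19 - (1.21)*(1.97) = -1.0390
|det(J)| = 1.0390

1.0390


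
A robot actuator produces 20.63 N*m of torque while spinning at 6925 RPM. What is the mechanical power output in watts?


omega = 6925 * 2*pi/60 = 725.184304 rad/s
P = tau * omega = 20.63 * 725.184304 = 14960.5522

14960.5522 W


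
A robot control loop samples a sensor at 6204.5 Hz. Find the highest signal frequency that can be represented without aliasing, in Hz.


f_max = f_s/2 = 6204.5/2 = 3102.2500

3102.2500 Hz


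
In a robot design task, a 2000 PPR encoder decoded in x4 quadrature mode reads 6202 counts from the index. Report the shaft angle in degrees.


angle = counts * 360 / (PPR*4) = 6202 * 360 / 8000 = 279.0900

279.0900 degrees


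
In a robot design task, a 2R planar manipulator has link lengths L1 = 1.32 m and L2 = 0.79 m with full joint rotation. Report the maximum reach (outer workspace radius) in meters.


r_max = L1 + L2 = 1.32 + 0.79 = 2.1100

2.1100 m


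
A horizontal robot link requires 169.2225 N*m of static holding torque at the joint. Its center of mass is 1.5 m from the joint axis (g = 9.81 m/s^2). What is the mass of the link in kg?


m = tau / (g*L) = 169.2225 / (9.81 * 1.5) = 11.5000

11.5000 kg


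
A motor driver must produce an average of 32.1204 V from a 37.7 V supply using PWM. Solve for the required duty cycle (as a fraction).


D = V_avg/V_supply = 32.1204/37.7 = 0.8520

0.8520


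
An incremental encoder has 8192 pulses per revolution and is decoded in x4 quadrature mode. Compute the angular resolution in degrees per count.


resolution = 360 / (PPR * 4) = 360 / 32768 = 0.0110

0.0110 degrees


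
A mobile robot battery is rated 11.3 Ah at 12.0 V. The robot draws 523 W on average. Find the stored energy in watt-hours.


E = capacity * V = 11.3*12.0 = 135.6000

135.6000 Wh


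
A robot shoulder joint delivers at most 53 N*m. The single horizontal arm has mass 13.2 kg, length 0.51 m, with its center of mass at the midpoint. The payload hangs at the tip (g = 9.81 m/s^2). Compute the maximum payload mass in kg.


tau_arm = m_arm*g*(L/2) = 13.2*9.81*0.51/2 = 33.0205 N*m
tau_payload = tau_max - tau_arm = 53 - 33.0205 = 19.9795
m_payload = tau_payload / (g*L) = 19.9795 / (9.81*0.51) = 3.9934

3.9934 kg


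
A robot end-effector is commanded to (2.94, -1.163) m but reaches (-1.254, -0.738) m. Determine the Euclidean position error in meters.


dx = -1.254 - (2.94) = -4.1940, dy = -0.738 - (-1.163) = 0.4250
err = sqrt(17.589636 + 0.180625) = 4.2155

4.2155 m


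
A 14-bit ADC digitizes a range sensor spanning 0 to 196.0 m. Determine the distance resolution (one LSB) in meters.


res = range / 2^n = 196.0/2^14 = 196.0/16384 = 0.0120

0.0120 m


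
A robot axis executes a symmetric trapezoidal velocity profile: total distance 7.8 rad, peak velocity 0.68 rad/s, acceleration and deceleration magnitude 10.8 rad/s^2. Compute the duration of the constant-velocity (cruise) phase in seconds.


t_acc = v/a = 0.062963 s, d_acc = v^2/(2a) = 0.021407 rad each
d_cruise = 7.8 - 2*0.021407 = 7.757186 rad
t_cruise = d_cruise/v = 7.757186/0.68 = 11.4076

11.4076 s


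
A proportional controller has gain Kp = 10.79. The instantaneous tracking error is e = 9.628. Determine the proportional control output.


u_P = Kp * e = 10.79 * 9.628 = 103.8861

103.8861


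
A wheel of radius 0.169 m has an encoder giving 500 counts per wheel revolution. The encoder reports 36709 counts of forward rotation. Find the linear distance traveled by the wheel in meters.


revs = 36709/500 = 73.418000
d = revs * 2*pi*r = 73.418000 * 2*pi*0.169 = 77.9595

77.9595 m


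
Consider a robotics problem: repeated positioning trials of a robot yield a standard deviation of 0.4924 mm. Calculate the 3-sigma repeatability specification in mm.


repeatability = 3*sigma = 3*0.4924 = 1.4772

1.4772 mm


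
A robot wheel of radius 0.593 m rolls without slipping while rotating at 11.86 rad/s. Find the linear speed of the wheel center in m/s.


v = omega * r = 11.86 * 0.593 = 7.0330

7.0330 m/s


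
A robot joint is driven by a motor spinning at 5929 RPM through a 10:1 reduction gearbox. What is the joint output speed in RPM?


omega_joint = omega_motor / N = 5929 / 10 = 592.9000

592.9000 RPM


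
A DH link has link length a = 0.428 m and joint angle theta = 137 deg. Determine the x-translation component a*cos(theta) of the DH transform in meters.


a*cos(theta) = 0.428*cos(137 deg) = -0.3130

-0.3130 m


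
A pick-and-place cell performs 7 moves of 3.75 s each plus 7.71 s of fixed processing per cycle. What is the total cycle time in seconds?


T = 7*3.75 + 7.71 = 33.9600

33.9600 s


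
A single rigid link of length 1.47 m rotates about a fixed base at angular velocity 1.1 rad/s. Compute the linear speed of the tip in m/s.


v = L*omega = 1.47 * 1.1 = 1.6170

1.6170 m/s


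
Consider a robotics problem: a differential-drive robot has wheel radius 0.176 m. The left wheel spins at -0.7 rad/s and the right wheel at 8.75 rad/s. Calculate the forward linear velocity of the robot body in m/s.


v = r*(wR + wL)/2 = 0.176*(8.75 + -0.7)/2 = 0.7084

0.7084 m/s


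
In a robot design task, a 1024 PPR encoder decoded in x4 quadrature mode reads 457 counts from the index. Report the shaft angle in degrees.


angle = counts * 360 / (PPR*4) = 457 * 360 / 4096 = 40.1660

40.1660 degrees


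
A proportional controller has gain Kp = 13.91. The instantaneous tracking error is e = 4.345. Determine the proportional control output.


u_P = Kp * e = 13.91 * 4.345 = 60.4389

60.4389


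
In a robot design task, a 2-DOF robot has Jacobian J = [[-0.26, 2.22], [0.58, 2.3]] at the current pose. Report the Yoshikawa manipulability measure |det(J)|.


det(J) = -0.26*2.3 - (2.22)*(0.58) = -1.8856
|det(J)| = 1.8856

1.8856


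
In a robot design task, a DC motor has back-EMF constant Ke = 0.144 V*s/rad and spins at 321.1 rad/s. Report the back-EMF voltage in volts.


V_emf = Ke * omega = 0.144*321.1 = 46.2384

46.2384 V


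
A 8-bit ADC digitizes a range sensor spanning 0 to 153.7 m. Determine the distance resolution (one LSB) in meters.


res = range / 2^n = 153.7/2^8 = 153.7/256 = 0.6004

0.6004 m


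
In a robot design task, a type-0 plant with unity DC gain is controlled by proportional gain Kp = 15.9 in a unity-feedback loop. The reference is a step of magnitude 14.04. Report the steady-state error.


e_ss = R/(1 + Kp) = 14.04/(1 + 15.9) = 14.04/16.9000 = 0.8308

0.8308


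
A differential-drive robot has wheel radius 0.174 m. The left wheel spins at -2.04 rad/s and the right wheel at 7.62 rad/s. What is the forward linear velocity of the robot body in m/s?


v = r*(wR + wL)/2 = 0.174*(7.62 + -2.04)/2 = 0.4855

0.4855 m/s


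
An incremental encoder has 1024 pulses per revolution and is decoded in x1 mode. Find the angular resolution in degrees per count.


resolution = 360 / (PPR * 1) = 360 / 1024 = 0.3516

0.3516 degrees


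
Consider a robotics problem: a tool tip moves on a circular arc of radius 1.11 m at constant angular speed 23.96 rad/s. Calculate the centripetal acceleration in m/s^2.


a_c = omega^2 * r = 23.96^2 * 1.11 = 637.2306

637.2306 m/s^2


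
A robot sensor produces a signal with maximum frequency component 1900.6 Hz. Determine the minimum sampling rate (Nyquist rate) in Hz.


f_s,min = 2*f_max = 2*1900.6 = 3801.2000

3801.2000 Hz


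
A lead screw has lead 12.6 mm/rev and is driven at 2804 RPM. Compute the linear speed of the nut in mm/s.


v = lead * (RPM/60) = 12.6*2804/60 = 588.8400

588.8400 mm/s


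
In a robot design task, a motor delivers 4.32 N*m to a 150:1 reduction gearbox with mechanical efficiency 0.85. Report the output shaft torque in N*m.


tau_out = tau_in * N * eta = 4.32 * 150 * 0.85 = 550.8000

550.8000 N*m


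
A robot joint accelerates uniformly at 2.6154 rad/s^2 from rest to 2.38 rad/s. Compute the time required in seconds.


t = delta_omega / alpha = 2.38 / 2.6154 = 0.9100

0.9100 s


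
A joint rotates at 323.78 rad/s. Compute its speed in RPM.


RPM = 323.78 * 60/(2*pi) = 3091.8712

3091.8712 RPM


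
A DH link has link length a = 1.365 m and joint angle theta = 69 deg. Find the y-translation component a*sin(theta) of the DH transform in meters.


a*sin(theta) = 1.365*sin(69 deg) = 1.2743

1.2743 m


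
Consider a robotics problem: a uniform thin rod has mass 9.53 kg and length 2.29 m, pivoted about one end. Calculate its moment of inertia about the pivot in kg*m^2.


I = (1/3)*m*L^2 = (1/3)*9.53*2.29^2 = 16.6588

16.6588 kg*m^2


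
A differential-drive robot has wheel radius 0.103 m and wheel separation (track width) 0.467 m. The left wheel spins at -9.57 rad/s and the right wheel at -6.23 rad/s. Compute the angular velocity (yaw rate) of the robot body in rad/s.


omega = r*(wR - wL)/L = 0.103*(-6.23 - (-9.57))/0.467 = 0.7367

0.7367 rad/s


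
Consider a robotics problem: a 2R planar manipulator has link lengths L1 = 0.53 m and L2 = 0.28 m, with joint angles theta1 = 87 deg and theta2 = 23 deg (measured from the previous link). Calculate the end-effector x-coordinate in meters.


x = L1*cos(th1) + L2*cos(th1+th2) = 0.53*cos(87 deg) + 0.28*cos(110 deg) = -0.0680

-0.0680 m


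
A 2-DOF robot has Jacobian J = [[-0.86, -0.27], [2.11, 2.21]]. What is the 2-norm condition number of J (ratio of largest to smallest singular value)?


JJ^T eigenvalues: trace(JJ^T) = 10.1487, det(JJ^T) = det(J)^2 = 1.77129481
s_max^2 = (10.1487 + sqrt(95.91093245))/2 = 9.97105635
s_min^2 = (10.1487 - sqrt(95.91093245))/2 = 0.17764365
kappa = s_max/s_min = sqrt(9.97105635/0.17764365) = 7.4920

7.4920


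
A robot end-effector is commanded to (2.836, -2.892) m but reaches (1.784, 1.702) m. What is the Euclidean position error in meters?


dx = 1.784 - (2.836) = -1.0520, dy = 1.702 - (-2.892) = 4.5940
err = sqrt(1.106704 + 21.104836) = 4.7129

4.7129 m


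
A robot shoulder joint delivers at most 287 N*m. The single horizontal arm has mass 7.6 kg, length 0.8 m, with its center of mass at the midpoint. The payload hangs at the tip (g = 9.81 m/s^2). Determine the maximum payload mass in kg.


tau_arm = m_arm*g*(L/2) = 7.6*9.81*0.8/2 = 29.8224 N*m
tau_payload = tau_max - tau_arm = 287 - 29.8224 = 257.1776
m_payload = tau_payload / (g*L) = 257.1776 / (9.81*0.8) = 32.7698

32.7698 kg


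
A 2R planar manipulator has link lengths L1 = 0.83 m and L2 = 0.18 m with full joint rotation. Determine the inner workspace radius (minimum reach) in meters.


r_min = |L1 - L2| = |0.83 - 0.18| = 0.6500

0.6500 m


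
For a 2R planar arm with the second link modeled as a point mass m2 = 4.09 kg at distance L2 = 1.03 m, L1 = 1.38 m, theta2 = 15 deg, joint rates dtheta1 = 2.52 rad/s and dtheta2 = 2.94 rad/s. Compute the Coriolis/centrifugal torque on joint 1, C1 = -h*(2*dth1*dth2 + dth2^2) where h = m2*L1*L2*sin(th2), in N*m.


h = m2*L1*L2*sin(th2) = 4.09*1.38*1.03*sin(15 deg) = 1.504651
C1 = -h*(2*2.52*2.94 + 2.94^2) = -1.504651*23.4612 = -35.3009

-35.3009 N*m


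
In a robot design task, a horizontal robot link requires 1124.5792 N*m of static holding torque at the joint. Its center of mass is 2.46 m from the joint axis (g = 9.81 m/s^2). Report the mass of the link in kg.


m = tau / (g*L) = 1124.5792 / (9.81 * 2.46) = 46.6000

46.6000 kg


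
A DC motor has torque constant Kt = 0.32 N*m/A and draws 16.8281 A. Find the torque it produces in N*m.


tau = Kt * I = 0.32*16.8281 = 5.3850

5.3850 N*m


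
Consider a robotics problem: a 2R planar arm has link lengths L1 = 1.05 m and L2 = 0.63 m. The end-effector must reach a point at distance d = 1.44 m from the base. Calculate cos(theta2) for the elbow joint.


cos(th2) = (d^2 - L1^2 - L2^2)/(2*L1*L2) = (1.44^2 - 1.05^2 - 0.63^2)/(2*1.05*0.63) = 0.4340

0.4340


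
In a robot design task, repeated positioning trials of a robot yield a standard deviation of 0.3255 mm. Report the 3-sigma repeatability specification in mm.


repeatability = 3*sigma = 3*0.3255 = 0.9765

0.9765 mm


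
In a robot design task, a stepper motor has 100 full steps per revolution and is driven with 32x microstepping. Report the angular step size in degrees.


step = 360/(100*32) = 360/3200 = 0.1125

0.1125 degrees


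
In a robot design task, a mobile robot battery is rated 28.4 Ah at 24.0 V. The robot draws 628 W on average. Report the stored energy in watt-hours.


E = capacity * V = 28.4*24.0 = 681.6000

681.6000 Wh


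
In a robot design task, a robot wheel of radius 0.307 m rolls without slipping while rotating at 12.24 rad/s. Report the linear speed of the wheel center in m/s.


v = omega * r = 12.24 * 0.307 = 3.7577

3.7577 m/s


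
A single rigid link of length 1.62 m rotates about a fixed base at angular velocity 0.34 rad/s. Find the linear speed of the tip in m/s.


v = L*omega = 1.62 * 0.34 = 0.5508

0.5508 m/s


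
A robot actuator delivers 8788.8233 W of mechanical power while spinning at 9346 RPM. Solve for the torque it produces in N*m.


omega = 9346 * 2*pi/60 = 978.710831 rad/s
tau = P / omega = 8788.8233 / 978.710831 = 8.9800

8.9800 N*m


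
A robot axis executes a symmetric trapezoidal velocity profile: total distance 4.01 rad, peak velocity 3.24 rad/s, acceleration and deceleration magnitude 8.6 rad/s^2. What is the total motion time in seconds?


t_acc = v/a = 3.24/8.6 = 0.376744 s
d_acc = v^2/(2a) = 0.610326 rad (each ramp)
d_cruise = 4.01 - 2*0.610326 = 2.789348 rad
t_cruise = 2.789348/3.24 = 0.860910 s
t_total = 2*0.376744 + 0.860910 = 1.6144

1.6144 s


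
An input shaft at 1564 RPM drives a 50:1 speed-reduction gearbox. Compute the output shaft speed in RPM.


omega_out = omega_in / N = 1564 / 50 = 31.2800

31.2800 RPM


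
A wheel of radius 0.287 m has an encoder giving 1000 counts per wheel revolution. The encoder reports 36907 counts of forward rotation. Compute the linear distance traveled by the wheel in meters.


revs = 36907/1000 = 36.907000
d = revs * 2*pi*r = 36.907000 * 2*pi*0.287 = 66.5534

66.5534 m


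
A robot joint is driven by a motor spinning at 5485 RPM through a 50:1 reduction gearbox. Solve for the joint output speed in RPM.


omega_joint = omega_motor / N = 5485 / 50 = 109.7000

109.7000 RPM


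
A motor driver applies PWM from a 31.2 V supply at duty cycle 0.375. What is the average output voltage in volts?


V_avg = V_supply * D = 31.2*0.375 = 11.7000

11.7000 V


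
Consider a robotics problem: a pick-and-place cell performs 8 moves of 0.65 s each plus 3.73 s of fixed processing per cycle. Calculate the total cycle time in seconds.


T = 8*0.65 + 3.73 = 8.9300

8.9300 s


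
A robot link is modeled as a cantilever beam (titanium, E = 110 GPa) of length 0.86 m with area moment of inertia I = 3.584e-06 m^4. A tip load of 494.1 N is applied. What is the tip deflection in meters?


delta = F*L^3/(3*E*I) = 494.1*0.86^3/(3*1.100e+11*3.584e-06)
      = 314.2752696/1182720 = 2.6572e-04

2.6572e-04 m


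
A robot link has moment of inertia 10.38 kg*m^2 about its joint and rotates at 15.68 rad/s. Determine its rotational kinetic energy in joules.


KE = (1/2)*I*omega^2 = 0.5*10.38*15.68^2 = 1276.0259

1276.0259 J


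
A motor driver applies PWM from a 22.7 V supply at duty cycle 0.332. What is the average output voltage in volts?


V_avg = V_supply * D = 22.7*0.332 = 7.5364

7.5364 V


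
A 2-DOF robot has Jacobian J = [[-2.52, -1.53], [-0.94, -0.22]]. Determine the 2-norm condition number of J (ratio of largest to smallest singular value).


JJ^T eigenvalues: trace(JJ^T) = 9.6233, det(JJ^T) = det(J)^2 = 0.78110244
s_max^2 = (9.6233 + sqrt(89.48349313))/2 = 9.54143575
s_min^2 = (9.6233 - sqrt(89.48349313))/2 = 0.08186425
kappa = s_max/s_min = sqrt(9.54143575/0.08186425) = 10.7959

10.7959


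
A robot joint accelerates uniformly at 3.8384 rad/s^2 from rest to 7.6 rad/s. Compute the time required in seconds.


t = delta_omega / alpha = 7.6 / 3.8384 = 1.9800

1.9800 s


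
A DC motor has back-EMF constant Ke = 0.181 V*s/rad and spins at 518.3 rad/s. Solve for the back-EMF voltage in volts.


V_emf = Ke * omega = 0.181*518.3 = 93.8123

93.8123 V


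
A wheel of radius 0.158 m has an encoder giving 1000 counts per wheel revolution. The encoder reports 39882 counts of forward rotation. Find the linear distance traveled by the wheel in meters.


revs = 39882/1000 = 39.882000
d = revs * 2*pi*r = 39.882000 * 2*pi*0.158 = 39.5926

39.5926 m


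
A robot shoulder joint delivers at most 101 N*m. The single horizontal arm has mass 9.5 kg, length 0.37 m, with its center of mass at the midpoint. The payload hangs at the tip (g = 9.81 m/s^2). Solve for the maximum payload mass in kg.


tau_arm = m_arm*g*(L/2) = 9.5*9.81*0.37/2 = 17.2411 N*m
tau_payload = tau_max - tau_arm = 101 - 17.2411 = 83.7589
m_payload = tau_payload / (g*L) = 83.7589 / (9.81*0.37) = 23.0760

23.0760 kg


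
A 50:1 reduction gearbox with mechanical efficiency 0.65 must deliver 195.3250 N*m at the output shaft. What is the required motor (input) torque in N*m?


tau_in = tau_out / (N * eta) = 195.3250 / (50 * 0.65) = 6.0100

6.0100 N*m


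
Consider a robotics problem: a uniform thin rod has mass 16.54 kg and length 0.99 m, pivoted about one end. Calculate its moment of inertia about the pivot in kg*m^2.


I = (1/3)*m*L^2 = (1/3)*16.54*0.99^2 = 5.4036

5.4036 kg*m^2


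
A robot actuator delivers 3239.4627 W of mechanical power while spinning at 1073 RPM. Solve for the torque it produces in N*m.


omega = 1073 * 2*pi/60 = 112.364297 rad/s
tau = P / omega = 3239.4627 / 112.364297 = 28.8300

28.8300 N*m


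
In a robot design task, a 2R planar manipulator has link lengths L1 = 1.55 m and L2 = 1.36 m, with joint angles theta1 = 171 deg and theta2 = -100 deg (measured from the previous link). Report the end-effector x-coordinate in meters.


x = L1*cos(th1) + L2*cos(th1+th2) = 1.55*cos(171 deg) + 1.36*cos(71 deg) = -1.0881

-1.0881 m


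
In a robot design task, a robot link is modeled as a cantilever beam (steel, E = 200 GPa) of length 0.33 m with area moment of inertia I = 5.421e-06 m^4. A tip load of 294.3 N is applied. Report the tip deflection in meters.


delta = F*L^3/(3*E*I) = 294.3*0.33^3/(3*2.000e+11*5.421e-06)
      = 10.5762591/3252600 = 3.2516e-06

3.2516e-06 m


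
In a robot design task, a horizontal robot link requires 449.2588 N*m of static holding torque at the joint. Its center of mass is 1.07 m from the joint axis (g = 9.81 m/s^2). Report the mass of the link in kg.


m = tau / (g*L) = 449.2588 / (9.81 * 1.07) = 42.8000

42.8000 kg


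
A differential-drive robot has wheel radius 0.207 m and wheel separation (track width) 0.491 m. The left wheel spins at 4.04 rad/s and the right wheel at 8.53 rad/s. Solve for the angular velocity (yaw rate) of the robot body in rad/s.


omega = r*(wR - wL)/L = 0.207*(8.53 - (4.04))/0.491 = 1.8929

1.8929 rad/s


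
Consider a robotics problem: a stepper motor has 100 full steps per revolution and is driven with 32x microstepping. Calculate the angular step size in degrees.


step = 360/(100*32) = 360/3200 = 0.1125

0.1125 degrees


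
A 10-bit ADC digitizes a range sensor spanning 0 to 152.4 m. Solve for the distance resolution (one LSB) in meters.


res = range / 2^n = 152.4/2^10 = 152.4/1024 = 0.1488

0.1488 m


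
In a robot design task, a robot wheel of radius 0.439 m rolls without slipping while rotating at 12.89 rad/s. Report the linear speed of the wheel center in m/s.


v = omega * r = 12.89 * 0.439 = 5.6587

5.6587 m/s


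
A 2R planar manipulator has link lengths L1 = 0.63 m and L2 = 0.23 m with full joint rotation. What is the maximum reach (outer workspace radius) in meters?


r_max = L1 + L2 = 0.63 + 0.23 = 0.8600

0.8600 m


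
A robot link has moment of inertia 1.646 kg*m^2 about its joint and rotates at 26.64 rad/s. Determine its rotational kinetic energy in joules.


KE = (1/2)*I*omega^2 = 0.5*1.646*26.64^2 = 584.0745

584.0745 J


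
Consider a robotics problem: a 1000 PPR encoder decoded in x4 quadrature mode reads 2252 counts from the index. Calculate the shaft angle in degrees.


angle = counts * 360 / (PPR*4) = 2252 * 360 / 4000 = 202.6800

202.6800 degrees


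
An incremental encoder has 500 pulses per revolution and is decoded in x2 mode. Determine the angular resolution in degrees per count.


resolution = 360 / (PPR * 2) = 360 / 1000 = 0.3600

0.3600 degrees


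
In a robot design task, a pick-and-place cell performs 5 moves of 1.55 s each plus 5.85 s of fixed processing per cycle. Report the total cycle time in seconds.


T = 5*1.55 + 5.85 = 13.6000

13.6000 s


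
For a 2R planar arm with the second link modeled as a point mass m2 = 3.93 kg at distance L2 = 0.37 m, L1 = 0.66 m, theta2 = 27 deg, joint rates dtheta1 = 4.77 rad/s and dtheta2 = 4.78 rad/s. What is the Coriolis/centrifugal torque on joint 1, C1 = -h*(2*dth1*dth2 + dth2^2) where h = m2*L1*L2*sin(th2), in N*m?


h = m2*L1*L2*sin(th2) = 3.93*0.66*0.37*sin(27 deg) = 0.435697
C1 = -h*(2*4.77*4.78 + 4.78^2) = -0.435697*68.4496 = -29.8233

-29.8233 N*m


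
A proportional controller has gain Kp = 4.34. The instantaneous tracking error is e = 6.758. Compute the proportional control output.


u_P = Kp * e = 4.34 * 6.758 = 29.3297

29.3297


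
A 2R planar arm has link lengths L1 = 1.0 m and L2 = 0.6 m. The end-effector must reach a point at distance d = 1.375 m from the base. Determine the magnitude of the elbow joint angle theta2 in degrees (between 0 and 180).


cos(th2) = (d^2 - L1^2 - L2^2)/(2*L1*L2) = (1.375^2 - 1.0^2 - 0.6^2)/(2*1.0*0.6) = 0.44218750
th2 = acos(0.44218750) = 63.7565 deg

63.7565 degrees


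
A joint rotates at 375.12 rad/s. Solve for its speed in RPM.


RPM = 375.12 * 60/(2*pi) = 3582.1321

3582.1321 RPM


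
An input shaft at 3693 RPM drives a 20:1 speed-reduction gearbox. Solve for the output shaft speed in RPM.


omega_out = omega_in / N = 3693 / 20 = 184.6500

184.6500 RPM


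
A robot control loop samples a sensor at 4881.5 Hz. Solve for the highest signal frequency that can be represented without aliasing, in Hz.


f_max = f_s/2 = 4881.5/2 = 2440.7500

2440.7500 Hz


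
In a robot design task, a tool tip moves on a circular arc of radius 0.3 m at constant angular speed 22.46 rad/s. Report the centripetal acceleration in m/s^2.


a_c = omega^2 * r = 22.46^2 * 0.3 = 151.3355

151.3355 m/s^2


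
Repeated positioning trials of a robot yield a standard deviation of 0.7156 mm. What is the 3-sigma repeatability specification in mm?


repeatability = 3*sigma = 3*0.7156 = 2.1468

2.1468 mm


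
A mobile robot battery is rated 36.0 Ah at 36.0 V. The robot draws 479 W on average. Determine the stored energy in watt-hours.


E = capacity * V = 36.0*36.0 = 1296.0000

1296.0000 Wh
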